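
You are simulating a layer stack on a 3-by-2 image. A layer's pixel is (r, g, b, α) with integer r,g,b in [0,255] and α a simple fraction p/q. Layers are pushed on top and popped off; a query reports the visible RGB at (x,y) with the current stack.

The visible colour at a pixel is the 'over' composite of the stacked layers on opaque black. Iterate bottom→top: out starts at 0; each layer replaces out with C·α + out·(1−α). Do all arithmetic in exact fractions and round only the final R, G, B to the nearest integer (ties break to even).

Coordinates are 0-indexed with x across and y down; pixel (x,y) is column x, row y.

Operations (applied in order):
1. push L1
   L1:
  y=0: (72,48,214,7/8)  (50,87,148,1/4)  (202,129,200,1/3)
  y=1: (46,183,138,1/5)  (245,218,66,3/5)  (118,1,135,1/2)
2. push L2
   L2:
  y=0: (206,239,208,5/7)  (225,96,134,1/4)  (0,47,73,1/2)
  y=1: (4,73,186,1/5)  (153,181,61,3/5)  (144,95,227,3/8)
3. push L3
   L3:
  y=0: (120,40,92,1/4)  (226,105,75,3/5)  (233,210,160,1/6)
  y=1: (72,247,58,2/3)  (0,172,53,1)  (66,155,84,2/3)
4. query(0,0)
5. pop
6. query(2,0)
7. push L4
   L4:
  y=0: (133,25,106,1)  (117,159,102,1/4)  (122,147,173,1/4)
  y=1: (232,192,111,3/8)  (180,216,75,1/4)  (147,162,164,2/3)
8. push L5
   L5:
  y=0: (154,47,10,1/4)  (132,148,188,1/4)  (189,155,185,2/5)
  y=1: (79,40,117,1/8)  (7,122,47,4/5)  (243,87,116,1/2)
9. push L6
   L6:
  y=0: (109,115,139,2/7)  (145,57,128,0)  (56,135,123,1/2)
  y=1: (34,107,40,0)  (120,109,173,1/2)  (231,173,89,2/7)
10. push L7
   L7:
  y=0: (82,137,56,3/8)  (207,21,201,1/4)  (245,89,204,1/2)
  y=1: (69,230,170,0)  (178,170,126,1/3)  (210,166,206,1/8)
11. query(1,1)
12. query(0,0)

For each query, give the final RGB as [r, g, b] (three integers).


at x=0,y=0 over L1,L2,L3:
after L1 α=7/8: [63, 42, 749/4]
after L2 α=5/7: [1156/7, 1279/7, 2829/14]
after L3 α=1/4: [1077/7, 4117/28, 9775/56]
→ [154, 147, 175]

query (2,0) [L1,L2] — begin 0,0,0
+L1 (α=1/3) → [202/3, 43, 200/3]
+L2 (α=1/2) → [101/3, 45, 419/6]
= [34, 45, 70]

at x=1,y=1 over L1,L2,L4,L5,L6,L7:
L1 α=3/5: [147, 654/5, 198/5]
L2 α=3/5: [753/5, 4023/25, 1311/25]
L4 α=1/4: [3159/20, 17469/100, 1452/25]
L5 α=4/5: [3719/100, 66269/500, 6152/125]
L6 α=1/2: [15719/200, 120769/1000, 27777/250]
L7 α=1/3: [11173/100, 205769/1500, 14509/125]
= [112, 137, 116]

at x=0,y=0 over L1,L2,L4,L5,L6,L7:
+L1 (α=7/8) → [63, 42, 749/4]
+L2 (α=5/7) → [1156/7, 1279/7, 2829/14]
+L4 (α=1) → [133, 25, 106]
+L5 (α=1/4) → [553/4, 61/2, 82]
+L6 (α=2/7) → [3637/28, 765/14, 688/7]
+L7 (α=3/8) → [25073/224, 9579/112, 577/7]
= [112, 86, 82]


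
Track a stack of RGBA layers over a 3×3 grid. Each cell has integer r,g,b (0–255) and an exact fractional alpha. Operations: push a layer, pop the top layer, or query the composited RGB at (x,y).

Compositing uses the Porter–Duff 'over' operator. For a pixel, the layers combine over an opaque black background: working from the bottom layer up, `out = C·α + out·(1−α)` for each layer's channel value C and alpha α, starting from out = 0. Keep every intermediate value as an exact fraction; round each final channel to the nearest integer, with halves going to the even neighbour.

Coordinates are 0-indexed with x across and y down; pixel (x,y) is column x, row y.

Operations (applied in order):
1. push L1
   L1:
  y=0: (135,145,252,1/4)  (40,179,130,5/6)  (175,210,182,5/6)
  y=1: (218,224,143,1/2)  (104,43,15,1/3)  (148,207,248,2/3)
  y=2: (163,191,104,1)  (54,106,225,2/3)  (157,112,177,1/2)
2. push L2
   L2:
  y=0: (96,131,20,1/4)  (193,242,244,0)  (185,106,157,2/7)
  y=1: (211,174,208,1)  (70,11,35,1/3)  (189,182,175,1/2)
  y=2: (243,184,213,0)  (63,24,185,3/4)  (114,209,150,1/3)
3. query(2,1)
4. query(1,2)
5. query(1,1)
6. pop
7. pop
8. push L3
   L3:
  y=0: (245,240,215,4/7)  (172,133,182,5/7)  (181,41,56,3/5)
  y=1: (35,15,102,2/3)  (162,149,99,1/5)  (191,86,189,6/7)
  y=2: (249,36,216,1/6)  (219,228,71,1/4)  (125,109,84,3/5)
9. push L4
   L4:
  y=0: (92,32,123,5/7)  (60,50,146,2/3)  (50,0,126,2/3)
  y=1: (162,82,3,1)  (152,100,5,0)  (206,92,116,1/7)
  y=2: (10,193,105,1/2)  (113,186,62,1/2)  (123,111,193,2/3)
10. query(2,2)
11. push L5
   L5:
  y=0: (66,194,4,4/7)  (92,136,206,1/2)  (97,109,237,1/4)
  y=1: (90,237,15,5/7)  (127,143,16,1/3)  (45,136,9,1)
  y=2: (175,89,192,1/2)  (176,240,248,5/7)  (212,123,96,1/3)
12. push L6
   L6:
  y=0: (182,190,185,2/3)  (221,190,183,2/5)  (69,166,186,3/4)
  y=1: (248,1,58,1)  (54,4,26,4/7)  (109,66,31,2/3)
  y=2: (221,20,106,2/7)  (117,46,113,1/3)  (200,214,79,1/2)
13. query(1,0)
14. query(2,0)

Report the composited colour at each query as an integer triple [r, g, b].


at x=2,y=1 over L1,L2:
after L1 α=2/3: [296/3, 138, 496/3]
after L2 α=1/2: [863/6, 160, 1021/6]
→ [144, 160, 170]

query (1,2) [L1,L2] — begin 0,0,0
+L1 (α=2/3) → [36, 212/3, 150]
+L2 (α=3/4) → [225/4, 107/3, 705/4]
→ [56, 36, 176]

(1,1) stack=L1,L2; from [0,0,0]:
+L1 (α=1/3) → [104/3, 43/3, 5]
+L2 (α=1/3) → [418/9, 119/9, 15]
→ [46, 13, 15]

(2,2) stack=L3,L4; from [0,0,0]:
after L3 α=3/5: [75, 327/5, 252/5]
after L4 α=2/3: [107, 479/5, 2182/15]
→ [107, 96, 145]

query (1,0) [L3,L4,L5,L6] — begin 0,0,0
after L3 α=5/7: [860/7, 95, 130]
after L4 α=2/3: [1700/21, 65, 422/3]
after L5 α=1/2: [1816/21, 201/2, 520/3]
after L6 α=2/5: [982/7, 1363/10, 886/5]
= [140, 136, 177]

at x=2,y=0 over L3,L4,L5,L6:
L3 α=3/5: [543/5, 123/5, 168/5]
L4 α=2/3: [1043/15, 41/5, 476/5]
L5 α=1/4: [382/5, 167/5, 2613/20]
L6 α=3/4: [1417/20, 2657/20, 13773/80]
→ [71, 133, 172]


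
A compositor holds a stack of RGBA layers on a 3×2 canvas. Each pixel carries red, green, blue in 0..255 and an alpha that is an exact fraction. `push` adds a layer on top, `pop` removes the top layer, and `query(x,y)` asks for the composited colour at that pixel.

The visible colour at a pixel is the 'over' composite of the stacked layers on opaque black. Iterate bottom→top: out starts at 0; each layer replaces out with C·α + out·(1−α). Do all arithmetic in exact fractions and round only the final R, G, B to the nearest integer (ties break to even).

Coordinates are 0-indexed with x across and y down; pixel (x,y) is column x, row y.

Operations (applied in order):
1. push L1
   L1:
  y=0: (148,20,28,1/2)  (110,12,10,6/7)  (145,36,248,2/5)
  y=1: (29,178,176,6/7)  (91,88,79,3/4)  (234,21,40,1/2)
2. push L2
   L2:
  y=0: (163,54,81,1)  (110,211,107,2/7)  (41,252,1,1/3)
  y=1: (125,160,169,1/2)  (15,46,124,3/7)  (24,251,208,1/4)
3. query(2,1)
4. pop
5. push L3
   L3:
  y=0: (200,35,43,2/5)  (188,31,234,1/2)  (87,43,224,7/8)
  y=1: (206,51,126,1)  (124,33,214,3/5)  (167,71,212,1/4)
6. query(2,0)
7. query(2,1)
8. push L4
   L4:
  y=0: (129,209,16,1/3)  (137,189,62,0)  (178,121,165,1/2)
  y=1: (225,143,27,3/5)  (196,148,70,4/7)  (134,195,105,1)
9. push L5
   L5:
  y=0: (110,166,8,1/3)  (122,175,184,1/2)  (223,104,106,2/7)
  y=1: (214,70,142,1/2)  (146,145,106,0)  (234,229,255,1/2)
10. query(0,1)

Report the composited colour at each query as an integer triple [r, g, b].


query (2,1) [L1,L2] — begin 0,0,0
+L1 (α=1/2) → [117, 21/2, 20]
+L2 (α=1/4) → [375/4, 565/8, 67]
→ [94, 71, 67]

query (2,0) [L1,L3] — begin 0,0,0
+L1 (α=2/5) → [58, 72/5, 496/5]
+L3 (α=7/8) → [667/8, 1577/40, 1042/5]
→ [83, 39, 208]

(2,1) stack=L1,L3; from [0,0,0]:
after L1 α=1/2: [117, 21/2, 20]
after L3 α=1/4: [259/2, 205/8, 68]
= [130, 26, 68]

query (0,1) [L1,L3,L4,L5] — begin 0,0,0
after L1 α=6/7: [174/7, 1068/7, 1056/7]
after L3 α=1: [206, 51, 126]
after L4 α=3/5: [1087/5, 531/5, 333/5]
after L5 α=1/2: [2157/10, 881/10, 1043/10]
rounded: [216, 88, 104]


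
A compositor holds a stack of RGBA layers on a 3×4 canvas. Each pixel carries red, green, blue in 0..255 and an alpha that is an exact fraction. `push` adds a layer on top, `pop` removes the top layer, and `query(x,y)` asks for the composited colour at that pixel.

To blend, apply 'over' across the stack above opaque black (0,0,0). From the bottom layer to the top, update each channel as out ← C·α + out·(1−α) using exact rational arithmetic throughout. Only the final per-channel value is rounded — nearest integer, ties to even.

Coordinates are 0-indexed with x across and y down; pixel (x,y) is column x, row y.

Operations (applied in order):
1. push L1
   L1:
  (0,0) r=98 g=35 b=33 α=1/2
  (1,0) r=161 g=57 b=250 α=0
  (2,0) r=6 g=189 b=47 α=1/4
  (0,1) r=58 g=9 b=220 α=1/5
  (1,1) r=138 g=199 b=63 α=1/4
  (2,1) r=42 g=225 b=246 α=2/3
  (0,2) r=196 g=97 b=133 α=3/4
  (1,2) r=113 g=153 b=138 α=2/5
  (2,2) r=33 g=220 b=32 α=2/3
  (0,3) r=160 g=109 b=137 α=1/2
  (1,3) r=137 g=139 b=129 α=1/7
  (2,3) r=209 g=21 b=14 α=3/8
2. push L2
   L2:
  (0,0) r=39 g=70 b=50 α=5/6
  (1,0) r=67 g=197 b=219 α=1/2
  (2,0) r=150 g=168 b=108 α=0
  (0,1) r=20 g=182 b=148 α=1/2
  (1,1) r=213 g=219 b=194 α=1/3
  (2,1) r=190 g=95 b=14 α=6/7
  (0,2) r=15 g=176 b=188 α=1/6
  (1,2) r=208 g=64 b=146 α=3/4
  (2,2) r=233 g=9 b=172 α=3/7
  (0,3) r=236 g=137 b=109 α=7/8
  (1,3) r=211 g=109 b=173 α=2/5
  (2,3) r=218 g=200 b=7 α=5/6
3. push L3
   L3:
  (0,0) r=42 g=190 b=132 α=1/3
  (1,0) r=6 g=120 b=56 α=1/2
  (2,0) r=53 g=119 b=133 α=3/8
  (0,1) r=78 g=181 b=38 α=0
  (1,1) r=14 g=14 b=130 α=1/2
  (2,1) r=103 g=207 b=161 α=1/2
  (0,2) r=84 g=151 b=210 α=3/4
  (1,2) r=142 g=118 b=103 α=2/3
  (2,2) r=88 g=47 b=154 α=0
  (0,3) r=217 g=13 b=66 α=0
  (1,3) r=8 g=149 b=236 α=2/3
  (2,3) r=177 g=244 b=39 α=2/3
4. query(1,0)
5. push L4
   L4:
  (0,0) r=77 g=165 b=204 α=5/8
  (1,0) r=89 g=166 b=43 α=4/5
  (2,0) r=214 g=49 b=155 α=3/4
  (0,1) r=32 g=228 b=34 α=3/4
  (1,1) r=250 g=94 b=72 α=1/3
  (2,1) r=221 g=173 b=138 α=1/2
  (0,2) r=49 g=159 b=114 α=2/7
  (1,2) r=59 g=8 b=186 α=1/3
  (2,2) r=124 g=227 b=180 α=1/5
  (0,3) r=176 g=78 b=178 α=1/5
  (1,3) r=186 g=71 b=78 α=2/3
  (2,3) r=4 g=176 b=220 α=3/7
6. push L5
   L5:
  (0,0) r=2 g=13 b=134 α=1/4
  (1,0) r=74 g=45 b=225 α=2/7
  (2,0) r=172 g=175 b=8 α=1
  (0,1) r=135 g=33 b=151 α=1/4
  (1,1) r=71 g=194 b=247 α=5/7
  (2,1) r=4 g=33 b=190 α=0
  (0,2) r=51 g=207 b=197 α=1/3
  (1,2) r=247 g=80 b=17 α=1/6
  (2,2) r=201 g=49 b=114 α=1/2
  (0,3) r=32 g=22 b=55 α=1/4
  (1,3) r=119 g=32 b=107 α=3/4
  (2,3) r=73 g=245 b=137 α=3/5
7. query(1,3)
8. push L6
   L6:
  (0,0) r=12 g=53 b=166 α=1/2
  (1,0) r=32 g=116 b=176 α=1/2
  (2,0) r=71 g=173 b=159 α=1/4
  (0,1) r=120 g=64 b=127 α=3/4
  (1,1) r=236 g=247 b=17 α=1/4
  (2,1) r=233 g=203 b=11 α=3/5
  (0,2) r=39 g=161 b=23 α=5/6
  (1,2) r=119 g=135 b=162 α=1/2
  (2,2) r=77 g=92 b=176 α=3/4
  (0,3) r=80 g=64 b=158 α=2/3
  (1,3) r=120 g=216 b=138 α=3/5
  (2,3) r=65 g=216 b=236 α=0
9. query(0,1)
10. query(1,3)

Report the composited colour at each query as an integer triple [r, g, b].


(1,0) stack=L1,L2,L3; from [0,0,0]:
after L1 α=0: [0, 0, 0]
after L2 α=1/2: [67/2, 197/2, 219/2]
after L3 α=1/2: [79/4, 437/4, 331/4]
= [20, 109, 83]

at x=1,y=3 over L1,L2,L3,L4,L5:
+L1 (α=1/7) → [137/7, 139/7, 129/7]
+L2 (α=2/5) → [673/7, 1943/35, 2809/35]
+L3 (α=2/3) → [785/21, 12373/105, 6443/35]
+L4 (α=2/3) → [8597/63, 27283/315, 11903/105]
+L5 (α=3/4) → [7772/63, 57523/1260, 11402/105]
rounded: [123, 46, 109]

(0,1) stack=L1,L2,L3,L4,L5,L6; from [0,0,0]:
after L1 α=1/5: [58/5, 9/5, 44]
after L2 α=1/2: [79/5, 919/10, 96]
after L3 α=0: [79/5, 919/10, 96]
after L4 α=3/4: [559/20, 7759/40, 99/2]
after L5 α=1/4: [4377/80, 24597/160, 599/8]
after L6 α=3/4: [33177/320, 55317/640, 3647/32]
→ [104, 86, 114]

at x=1,y=3 over L1,L2,L3,L4,L5,L6:
after L1 α=1/7: [137/7, 139/7, 129/7]
after L2 α=2/5: [673/7, 1943/35, 2809/35]
after L3 α=2/3: [785/21, 12373/105, 6443/35]
after L4 α=2/3: [8597/63, 27283/315, 11903/105]
after L5 α=3/4: [7772/63, 57523/1260, 11402/105]
after L6 α=3/5: [38224/315, 465763/3150, 66274/525]
= [121, 148, 126]


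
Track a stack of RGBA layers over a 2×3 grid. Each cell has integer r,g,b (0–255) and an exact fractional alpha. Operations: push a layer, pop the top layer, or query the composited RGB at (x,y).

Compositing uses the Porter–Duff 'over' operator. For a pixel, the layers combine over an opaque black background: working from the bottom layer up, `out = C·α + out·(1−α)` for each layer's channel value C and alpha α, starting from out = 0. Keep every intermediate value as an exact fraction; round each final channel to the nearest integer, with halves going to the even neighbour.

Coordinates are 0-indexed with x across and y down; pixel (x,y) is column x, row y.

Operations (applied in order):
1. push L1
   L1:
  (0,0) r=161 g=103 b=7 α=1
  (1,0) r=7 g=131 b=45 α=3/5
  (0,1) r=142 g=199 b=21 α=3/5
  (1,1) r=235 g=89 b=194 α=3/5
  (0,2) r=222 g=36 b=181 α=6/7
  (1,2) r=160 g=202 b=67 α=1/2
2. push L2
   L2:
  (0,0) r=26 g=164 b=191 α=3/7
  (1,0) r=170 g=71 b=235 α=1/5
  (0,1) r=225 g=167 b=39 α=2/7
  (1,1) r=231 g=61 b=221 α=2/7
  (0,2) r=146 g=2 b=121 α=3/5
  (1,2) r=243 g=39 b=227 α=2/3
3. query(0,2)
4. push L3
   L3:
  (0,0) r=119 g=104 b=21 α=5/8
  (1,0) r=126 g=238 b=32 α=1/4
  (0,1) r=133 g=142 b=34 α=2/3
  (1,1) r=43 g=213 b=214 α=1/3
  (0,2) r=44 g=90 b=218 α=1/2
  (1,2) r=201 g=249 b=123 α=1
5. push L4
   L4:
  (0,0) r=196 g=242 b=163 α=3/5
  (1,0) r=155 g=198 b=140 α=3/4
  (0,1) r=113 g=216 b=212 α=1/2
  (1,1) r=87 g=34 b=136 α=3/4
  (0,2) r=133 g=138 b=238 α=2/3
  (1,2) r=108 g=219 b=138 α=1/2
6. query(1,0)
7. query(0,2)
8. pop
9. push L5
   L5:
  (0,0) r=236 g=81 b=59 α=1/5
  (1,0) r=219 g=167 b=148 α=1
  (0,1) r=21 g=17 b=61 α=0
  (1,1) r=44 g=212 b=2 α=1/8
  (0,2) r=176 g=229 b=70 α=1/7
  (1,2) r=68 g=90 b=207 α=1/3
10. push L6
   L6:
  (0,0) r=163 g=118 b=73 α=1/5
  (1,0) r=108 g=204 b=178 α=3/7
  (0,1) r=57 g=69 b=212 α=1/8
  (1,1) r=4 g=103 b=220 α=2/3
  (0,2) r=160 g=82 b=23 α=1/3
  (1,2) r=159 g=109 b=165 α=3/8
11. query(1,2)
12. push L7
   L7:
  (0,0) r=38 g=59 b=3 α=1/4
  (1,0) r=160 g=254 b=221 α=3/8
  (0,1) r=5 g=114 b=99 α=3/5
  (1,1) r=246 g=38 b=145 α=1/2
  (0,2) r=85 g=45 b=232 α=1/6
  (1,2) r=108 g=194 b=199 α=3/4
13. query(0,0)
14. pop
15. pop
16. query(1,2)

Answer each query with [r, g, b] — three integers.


query (0,2) [L1,L2] — begin 0,0,0
+L1 (α=6/7) → [1332/7, 216/7, 1086/7]
+L2 (α=3/5) → [1146/7, 474/35, 4713/35]
= [164, 14, 135]

query (1,0) [L1,L2,L3,L4] — begin 0,0,0
after L1 α=3/5: [21/5, 393/5, 27]
after L2 α=1/5: [934/25, 1927/25, 343/5]
after L3 α=1/4: [1488/25, 11731/100, 1189/20]
after L4 α=3/4: [13113/100, 71131/400, 9589/80]
→ [131, 178, 120]

at x=0,y=2 over L1,L2,L3,L4:
+L1 (α=6/7) → [1332/7, 216/7, 1086/7]
+L2 (α=3/5) → [1146/7, 474/35, 4713/35]
+L3 (α=1/2) → [727/7, 1812/35, 12343/70]
+L4 (α=2/3) → [863/7, 3824/35, 15221/70]
= [123, 109, 217]

(1,2) stack=L1,L2,L3,L5,L6; from [0,0,0]:
after L1 α=1/2: [80, 101, 67/2]
after L2 α=2/3: [566/3, 179/3, 325/2]
after L3 α=1: [201, 249, 123]
after L5 α=1/3: [470/3, 196, 151]
after L6 α=3/8: [3781/24, 1307/8, 625/4]
rounded: [158, 163, 156]

query (0,0) [L1,L2,L3,L5,L6,L7] — begin 0,0,0
after L1 α=1: [161, 103, 7]
after L2 α=3/7: [722/7, 904/7, 601/7]
after L3 α=5/8: [6331/56, 794/7, 1269/28]
after L5 α=1/5: [1927/14, 3743/35, 1682/35]
after L6 α=1/5: [999/7, 19102/175, 9283/175]
after L7 α=1/4: [3263/28, 67631/700, 14187/350]
= [117, 97, 41]

query (1,2) [L1,L2,L3,L5] — begin 0,0,0
L1 α=1/2: [80, 101, 67/2]
L2 α=2/3: [566/3, 179/3, 325/2]
L3 α=1: [201, 249, 123]
L5 α=1/3: [470/3, 196, 151]
rounded: [157, 196, 151]


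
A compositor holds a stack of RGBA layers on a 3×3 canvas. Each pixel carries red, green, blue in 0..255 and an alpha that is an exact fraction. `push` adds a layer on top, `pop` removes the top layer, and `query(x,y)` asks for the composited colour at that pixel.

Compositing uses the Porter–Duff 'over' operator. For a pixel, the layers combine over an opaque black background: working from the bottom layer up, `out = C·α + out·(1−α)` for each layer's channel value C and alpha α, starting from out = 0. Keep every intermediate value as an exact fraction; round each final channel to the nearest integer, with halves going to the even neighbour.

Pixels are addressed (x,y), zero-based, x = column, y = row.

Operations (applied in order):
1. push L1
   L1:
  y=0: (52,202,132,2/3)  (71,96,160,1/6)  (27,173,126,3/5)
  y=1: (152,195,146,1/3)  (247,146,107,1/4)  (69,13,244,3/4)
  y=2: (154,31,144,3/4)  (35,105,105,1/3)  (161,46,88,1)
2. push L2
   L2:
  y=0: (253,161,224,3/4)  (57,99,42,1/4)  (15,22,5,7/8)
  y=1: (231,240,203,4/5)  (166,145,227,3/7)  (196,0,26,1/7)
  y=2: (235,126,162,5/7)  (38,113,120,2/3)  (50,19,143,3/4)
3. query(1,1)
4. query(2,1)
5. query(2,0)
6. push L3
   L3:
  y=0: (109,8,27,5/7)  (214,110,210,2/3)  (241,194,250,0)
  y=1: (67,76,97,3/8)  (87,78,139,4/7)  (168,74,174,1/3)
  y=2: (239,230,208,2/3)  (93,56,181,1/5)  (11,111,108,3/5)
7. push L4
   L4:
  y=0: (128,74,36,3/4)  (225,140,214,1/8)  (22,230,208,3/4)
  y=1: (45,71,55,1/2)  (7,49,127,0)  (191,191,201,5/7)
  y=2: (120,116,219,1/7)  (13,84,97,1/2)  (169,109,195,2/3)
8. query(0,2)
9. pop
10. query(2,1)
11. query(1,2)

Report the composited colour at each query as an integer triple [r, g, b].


(1,1) stack=L1,L2; from [0,0,0]:
L1 α=1/4: [247/4, 73/2, 107/4]
L2 α=3/7: [745/7, 83, 788/7]
→ [106, 83, 113]

(2,1) stack=L1,L2; from [0,0,0]:
+L1 (α=3/4) → [207/4, 39/4, 183]
+L2 (α=1/7) → [1013/14, 117/14, 1124/7]
→ [72, 8, 161]

(2,0) stack=L1,L2; from [0,0,0]:
after L1 α=3/5: [81/5, 519/5, 378/5]
after L2 α=7/8: [303/20, 1289/40, 553/40]
→ [15, 32, 14]

(0,2) stack=L1,L2,L3,L4; from [0,0,0]:
after L1 α=3/4: [231/2, 93/4, 108]
after L2 α=5/7: [1406/7, 1353/14, 1026/7]
after L3 α=2/3: [1584/7, 7793/42, 3938/21]
after L4 α=1/7: [10344/49, 8605/49, 9409/49]
→ [211, 176, 192]

query (2,1) [L1,L2,L3] — begin 0,0,0
after L1 α=3/4: [207/4, 39/4, 183]
after L2 α=1/7: [1013/14, 117/14, 1124/7]
after L3 α=1/3: [2189/21, 635/21, 3466/21]
= [104, 30, 165]

query (1,2) [L1,L2,L3] — begin 0,0,0
after L1 α=1/3: [35/3, 35, 35]
after L2 α=2/3: [263/9, 87, 275/3]
after L3 α=1/5: [1889/45, 404/5, 1643/15]
→ [42, 81, 110]


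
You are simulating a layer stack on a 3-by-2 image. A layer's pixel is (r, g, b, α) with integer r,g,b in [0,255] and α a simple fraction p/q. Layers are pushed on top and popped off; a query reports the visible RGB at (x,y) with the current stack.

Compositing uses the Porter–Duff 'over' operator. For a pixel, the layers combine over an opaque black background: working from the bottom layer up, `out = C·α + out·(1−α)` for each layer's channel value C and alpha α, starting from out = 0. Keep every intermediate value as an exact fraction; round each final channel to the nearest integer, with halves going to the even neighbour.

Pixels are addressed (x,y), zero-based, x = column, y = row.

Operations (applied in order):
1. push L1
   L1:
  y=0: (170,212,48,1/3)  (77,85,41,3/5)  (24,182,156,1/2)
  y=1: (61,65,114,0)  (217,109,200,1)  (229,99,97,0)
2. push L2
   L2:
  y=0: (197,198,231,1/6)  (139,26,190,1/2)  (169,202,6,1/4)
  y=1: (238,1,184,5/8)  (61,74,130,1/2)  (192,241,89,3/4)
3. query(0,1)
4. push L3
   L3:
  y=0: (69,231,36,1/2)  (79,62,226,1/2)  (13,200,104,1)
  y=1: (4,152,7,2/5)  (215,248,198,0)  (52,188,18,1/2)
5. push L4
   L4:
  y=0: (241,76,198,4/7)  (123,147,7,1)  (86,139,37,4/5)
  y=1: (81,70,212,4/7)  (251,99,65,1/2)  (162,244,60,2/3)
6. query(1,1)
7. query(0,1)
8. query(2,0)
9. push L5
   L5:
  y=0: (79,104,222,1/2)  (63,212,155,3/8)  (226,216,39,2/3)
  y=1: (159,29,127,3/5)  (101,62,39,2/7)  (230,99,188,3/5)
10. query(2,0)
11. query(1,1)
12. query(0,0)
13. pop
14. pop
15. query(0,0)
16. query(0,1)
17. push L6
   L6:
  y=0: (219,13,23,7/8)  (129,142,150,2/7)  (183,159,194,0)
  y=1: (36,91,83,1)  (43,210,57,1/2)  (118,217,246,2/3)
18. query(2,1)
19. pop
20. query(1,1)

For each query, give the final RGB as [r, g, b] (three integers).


query (0,1) [L1,L2] — begin 0,0,0
+L1 (α=0) → [0, 0, 0]
+L2 (α=5/8) → [595/4, 5/8, 115]
→ [149, 1, 115]

query (1,1) [L1,L2,L3,L4] — begin 0,0,0
after L1 α=1: [217, 109, 200]
after L2 α=1/2: [139, 183/2, 165]
after L3 α=0: [139, 183/2, 165]
after L4 α=1/2: [195, 381/4, 115]
rounded: [195, 95, 115]

at x=0,y=1 over L1,L2,L3,L4:
after L1 α=0: [0, 0, 0]
after L2 α=5/8: [595/4, 5/8, 115]
after L3 α=2/5: [1817/20, 2447/40, 359/5]
after L4 α=4/7: [11931/140, 18541/280, 5317/35]
→ [85, 66, 152]

(2,0) stack=L1,L2,L3,L4; from [0,0,0]:
+L1 (α=1/2) → [12, 91, 78]
+L2 (α=1/4) → [205/4, 475/4, 60]
+L3 (α=1) → [13, 200, 104]
+L4 (α=4/5) → [357/5, 756/5, 252/5]
rounded: [71, 151, 50]

(2,0) stack=L1,L2,L3,L4,L5; from [0,0,0]:
after L1 α=1/2: [12, 91, 78]
after L2 α=1/4: [205/4, 475/4, 60]
after L3 α=1: [13, 200, 104]
after L4 α=4/5: [357/5, 756/5, 252/5]
after L5 α=2/3: [2617/15, 972/5, 214/5]
→ [174, 194, 43]

query (1,1) [L1,L2,L3,L4,L5] — begin 0,0,0
L1 α=1: [217, 109, 200]
L2 α=1/2: [139, 183/2, 165]
L3 α=0: [139, 183/2, 165]
L4 α=1/2: [195, 381/4, 115]
L5 α=2/7: [1177/7, 343/4, 653/7]
→ [168, 86, 93]

at x=0,y=0 over L1,L2,L3,L4,L5:
L1 α=1/3: [170/3, 212/3, 16]
L2 α=1/6: [1441/18, 827/9, 311/6]
L3 α=1/2: [2683/36, 1453/9, 527/12]
L4 α=4/7: [14251/84, 2365/21, 3695/28]
L5 α=1/2: [20887/168, 4549/42, 9911/56]
rounded: [124, 108, 177]

at x=0,y=0 over L1,L2,L3:
L1 α=1/3: [170/3, 212/3, 16]
L2 α=1/6: [1441/18, 827/9, 311/6]
L3 α=1/2: [2683/36, 1453/9, 527/12]
→ [75, 161, 44]

(0,1) stack=L1,L2,L3; from [0,0,0]:
L1 α=0: [0, 0, 0]
L2 α=5/8: [595/4, 5/8, 115]
L3 α=2/5: [1817/20, 2447/40, 359/5]
= [91, 61, 72]

(2,1) stack=L1,L2,L3,L6; from [0,0,0]:
L1 α=0: [0, 0, 0]
L2 α=3/4: [144, 723/4, 267/4]
L3 α=1/2: [98, 1475/8, 339/8]
L6 α=2/3: [334/3, 1649/8, 1425/8]
→ [111, 206, 178]

at x=1,y=1 over L1,L2,L3:
L1 α=1: [217, 109, 200]
L2 α=1/2: [139, 183/2, 165]
L3 α=0: [139, 183/2, 165]
= [139, 92, 165]


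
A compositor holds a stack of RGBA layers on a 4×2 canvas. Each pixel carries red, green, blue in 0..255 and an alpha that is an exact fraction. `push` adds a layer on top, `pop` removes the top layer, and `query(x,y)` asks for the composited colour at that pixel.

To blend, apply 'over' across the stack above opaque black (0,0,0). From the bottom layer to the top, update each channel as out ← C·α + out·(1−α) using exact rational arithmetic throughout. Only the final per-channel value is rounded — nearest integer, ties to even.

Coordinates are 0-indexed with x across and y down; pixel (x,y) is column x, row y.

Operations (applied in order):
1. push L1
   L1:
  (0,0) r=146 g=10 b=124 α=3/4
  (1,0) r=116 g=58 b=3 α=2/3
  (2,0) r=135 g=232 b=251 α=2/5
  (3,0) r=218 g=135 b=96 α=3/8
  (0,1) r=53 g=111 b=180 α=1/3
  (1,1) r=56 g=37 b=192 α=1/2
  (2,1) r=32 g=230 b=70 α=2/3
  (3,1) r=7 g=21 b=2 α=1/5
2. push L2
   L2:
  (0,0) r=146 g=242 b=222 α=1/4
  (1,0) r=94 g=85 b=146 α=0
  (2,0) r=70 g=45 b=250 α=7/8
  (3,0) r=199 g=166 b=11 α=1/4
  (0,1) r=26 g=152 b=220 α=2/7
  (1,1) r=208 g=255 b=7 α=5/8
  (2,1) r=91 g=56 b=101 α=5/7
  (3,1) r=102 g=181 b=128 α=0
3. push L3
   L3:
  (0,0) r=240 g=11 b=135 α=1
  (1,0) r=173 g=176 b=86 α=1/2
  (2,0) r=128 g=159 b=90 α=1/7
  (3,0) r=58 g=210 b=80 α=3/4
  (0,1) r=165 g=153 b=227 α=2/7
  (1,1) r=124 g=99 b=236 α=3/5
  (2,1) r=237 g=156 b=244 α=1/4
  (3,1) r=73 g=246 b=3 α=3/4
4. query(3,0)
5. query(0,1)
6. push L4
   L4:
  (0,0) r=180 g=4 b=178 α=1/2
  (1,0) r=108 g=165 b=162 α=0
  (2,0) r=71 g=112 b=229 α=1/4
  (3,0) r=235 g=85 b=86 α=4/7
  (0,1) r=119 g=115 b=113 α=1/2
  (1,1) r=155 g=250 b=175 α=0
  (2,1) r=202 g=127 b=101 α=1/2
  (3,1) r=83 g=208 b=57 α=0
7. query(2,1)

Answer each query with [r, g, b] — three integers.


query (3,0) [L1,L2,L3] — begin 0,0,0
+L1 (α=3/8) → [327/4, 405/8, 36]
+L2 (α=1/4) → [1777/16, 2543/32, 119/4]
+L3 (α=3/4) → [4561/64, 22703/128, 1079/16]
→ [71, 177, 67]

at x=0,y=1 over L1,L2,L3:
after L1 α=1/3: [53/3, 37, 60]
after L2 α=2/7: [421/21, 489/7, 740/7]
after L3 α=2/7: [9035/147, 4587/49, 6878/49]
→ [61, 94, 140]

query (2,1) [L1,L2,L3,L4] — begin 0,0,0
after L1 α=2/3: [64/3, 460/3, 140/3]
after L2 α=5/7: [1493/21, 1760/21, 1795/21]
after L3 α=1/4: [788/7, 713/7, 3503/28]
after L4 α=1/2: [1101/7, 801/7, 6331/56]
→ [157, 114, 113]


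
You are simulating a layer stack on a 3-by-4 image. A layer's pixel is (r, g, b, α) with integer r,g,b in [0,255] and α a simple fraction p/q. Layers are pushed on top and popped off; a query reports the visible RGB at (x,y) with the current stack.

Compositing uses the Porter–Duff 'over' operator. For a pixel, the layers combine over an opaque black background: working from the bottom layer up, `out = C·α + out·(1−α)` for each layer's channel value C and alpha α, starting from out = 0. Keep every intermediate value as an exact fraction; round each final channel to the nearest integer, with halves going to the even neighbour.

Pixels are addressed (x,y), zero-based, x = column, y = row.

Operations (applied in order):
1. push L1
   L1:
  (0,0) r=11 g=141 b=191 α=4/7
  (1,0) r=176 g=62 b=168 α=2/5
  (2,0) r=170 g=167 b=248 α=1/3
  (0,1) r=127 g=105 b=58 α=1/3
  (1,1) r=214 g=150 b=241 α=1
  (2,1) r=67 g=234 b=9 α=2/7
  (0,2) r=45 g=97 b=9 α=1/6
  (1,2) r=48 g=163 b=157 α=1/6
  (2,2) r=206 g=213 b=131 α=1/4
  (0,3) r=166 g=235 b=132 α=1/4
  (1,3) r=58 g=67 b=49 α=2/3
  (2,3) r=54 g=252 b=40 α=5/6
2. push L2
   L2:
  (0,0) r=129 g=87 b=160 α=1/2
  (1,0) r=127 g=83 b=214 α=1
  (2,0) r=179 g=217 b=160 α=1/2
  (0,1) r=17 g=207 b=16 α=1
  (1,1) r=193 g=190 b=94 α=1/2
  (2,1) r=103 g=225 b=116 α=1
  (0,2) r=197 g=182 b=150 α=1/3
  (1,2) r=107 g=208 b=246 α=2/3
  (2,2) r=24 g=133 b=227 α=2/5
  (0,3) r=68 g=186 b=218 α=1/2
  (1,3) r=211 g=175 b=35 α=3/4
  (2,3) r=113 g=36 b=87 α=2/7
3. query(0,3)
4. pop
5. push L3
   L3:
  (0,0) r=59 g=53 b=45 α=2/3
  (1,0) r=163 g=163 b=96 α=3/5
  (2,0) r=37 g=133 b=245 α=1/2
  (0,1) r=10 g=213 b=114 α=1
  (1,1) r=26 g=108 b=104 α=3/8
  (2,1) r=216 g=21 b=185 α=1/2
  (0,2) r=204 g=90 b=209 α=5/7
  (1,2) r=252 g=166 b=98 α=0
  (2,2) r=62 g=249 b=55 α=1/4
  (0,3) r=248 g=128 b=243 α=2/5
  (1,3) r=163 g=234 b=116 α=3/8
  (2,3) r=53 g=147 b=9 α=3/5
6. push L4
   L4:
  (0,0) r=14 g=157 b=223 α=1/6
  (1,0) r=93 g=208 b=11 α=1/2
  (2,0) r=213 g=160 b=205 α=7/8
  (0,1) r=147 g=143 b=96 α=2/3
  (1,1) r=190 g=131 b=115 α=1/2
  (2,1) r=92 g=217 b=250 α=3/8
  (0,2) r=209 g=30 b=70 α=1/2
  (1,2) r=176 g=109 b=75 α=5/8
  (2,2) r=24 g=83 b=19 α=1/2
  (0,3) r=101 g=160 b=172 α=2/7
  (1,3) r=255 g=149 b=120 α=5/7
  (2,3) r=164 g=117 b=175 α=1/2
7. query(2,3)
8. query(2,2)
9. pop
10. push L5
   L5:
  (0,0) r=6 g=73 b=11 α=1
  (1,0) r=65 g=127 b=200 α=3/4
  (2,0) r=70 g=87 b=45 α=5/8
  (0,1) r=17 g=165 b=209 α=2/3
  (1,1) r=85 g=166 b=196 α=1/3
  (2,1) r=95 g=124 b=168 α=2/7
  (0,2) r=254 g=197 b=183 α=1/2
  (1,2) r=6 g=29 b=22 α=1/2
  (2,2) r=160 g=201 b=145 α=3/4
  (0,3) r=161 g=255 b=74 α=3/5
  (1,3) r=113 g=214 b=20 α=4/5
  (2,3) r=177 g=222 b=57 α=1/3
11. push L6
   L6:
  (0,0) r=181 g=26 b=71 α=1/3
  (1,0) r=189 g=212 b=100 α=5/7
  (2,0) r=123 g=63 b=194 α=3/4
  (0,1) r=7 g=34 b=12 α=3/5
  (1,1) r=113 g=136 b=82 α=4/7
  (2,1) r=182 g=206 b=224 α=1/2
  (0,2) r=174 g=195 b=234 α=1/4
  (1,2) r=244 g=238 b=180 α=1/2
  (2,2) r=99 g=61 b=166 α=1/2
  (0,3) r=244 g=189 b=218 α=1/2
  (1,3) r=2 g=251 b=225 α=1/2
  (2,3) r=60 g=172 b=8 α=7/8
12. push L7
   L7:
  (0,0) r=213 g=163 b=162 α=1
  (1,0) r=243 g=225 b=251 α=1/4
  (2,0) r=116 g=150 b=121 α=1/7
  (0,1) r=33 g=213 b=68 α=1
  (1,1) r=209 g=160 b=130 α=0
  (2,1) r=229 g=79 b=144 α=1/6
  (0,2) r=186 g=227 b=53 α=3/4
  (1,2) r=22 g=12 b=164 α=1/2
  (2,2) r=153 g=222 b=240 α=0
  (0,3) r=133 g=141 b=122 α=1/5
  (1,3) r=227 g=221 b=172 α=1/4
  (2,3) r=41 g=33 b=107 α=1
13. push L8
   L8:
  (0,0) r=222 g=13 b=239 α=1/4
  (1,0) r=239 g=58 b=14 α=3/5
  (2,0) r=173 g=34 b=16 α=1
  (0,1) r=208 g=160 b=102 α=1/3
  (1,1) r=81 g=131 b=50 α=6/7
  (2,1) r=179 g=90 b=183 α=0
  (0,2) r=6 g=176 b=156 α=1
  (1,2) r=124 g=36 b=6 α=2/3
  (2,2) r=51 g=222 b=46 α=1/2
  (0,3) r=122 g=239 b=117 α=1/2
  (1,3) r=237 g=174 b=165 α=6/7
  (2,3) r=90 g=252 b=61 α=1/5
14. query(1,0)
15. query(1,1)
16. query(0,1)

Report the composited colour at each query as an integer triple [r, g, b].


at x=0,y=3 over L1,L2:
L1 α=1/4: [83/2, 235/4, 33]
L2 α=1/2: [219/4, 979/8, 251/2]
→ [55, 122, 126]

query (2,3) [L1,L3,L4] — begin 0,0,0
L1 α=5/6: [45, 210, 100/3]
L3 α=3/5: [249/5, 861/5, 281/15]
L4 α=1/2: [1069/10, 723/5, 1453/15]
→ [107, 145, 97]

(2,2) stack=L1,L3,L4; from [0,0,0]:
+L1 (α=1/4) → [103/2, 213/4, 131/4]
+L3 (α=1/4) → [433/8, 1635/16, 613/16]
+L4 (α=1/2) → [625/16, 2963/32, 917/32]
→ [39, 93, 29]

query (1,0) [L1,L3,L5,L6,L7,L8] — begin 0,0,0
+L1 (α=2/5) → [352/5, 124/5, 336/5]
+L3 (α=3/5) → [3149/25, 2693/25, 2112/25]
+L5 (α=3/4) → [2006/25, 6109/50, 4278/25]
+L6 (α=5/7) → [27637/175, 32609/175, 3008/25]
+L7 (α=1/4) → [31359/175, 68601/350, 15299/100]
+L8 (α=3/5) → [188193/875, 99051/875, 17399/250]
rounded: [215, 113, 70]

query (1,1) [L1,L3,L5,L6,L7,L8] — begin 0,0,0
+L1 (α=1) → [214, 150, 241]
+L3 (α=3/8) → [287/2, 537/4, 1517/8]
+L5 (α=1/3) → [124, 869/6, 767/4]
+L6 (α=4/7) → [824/7, 1957/14, 3613/28]
+L7 (α=0) → [824/7, 1957/14, 3613/28]
+L8 (α=6/7) → [4226/49, 12961/98, 12013/196]
→ [86, 132, 61]

(0,1) stack=L1,L3,L5,L6,L7,L8; from [0,0,0]:
after L1 α=1/3: [127/3, 35, 58/3]
after L3 α=1: [10, 213, 114]
after L5 α=2/3: [44/3, 181, 532/3]
after L6 α=3/5: [151/15, 464/5, 1172/15]
after L7 α=1: [33, 213, 68]
after L8 α=1/3: [274/3, 586/3, 238/3]
→ [91, 195, 79]


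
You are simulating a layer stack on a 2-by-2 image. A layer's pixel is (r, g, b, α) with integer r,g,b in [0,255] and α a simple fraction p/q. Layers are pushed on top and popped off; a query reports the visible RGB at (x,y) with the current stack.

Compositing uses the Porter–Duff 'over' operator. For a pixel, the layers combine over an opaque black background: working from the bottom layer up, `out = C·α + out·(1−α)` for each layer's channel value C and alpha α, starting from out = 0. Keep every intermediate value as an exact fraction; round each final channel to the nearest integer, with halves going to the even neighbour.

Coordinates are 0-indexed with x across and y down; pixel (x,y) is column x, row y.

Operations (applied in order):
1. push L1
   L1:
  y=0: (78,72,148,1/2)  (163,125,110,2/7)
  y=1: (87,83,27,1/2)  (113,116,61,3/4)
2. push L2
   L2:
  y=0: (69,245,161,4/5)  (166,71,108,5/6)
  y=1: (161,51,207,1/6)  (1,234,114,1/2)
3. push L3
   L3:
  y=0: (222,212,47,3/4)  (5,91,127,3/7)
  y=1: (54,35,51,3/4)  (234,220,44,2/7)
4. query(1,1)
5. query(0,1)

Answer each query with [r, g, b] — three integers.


(1,1) stack=L1,L2,L3; from [0,0,0]:
L1 α=3/4: [339/4, 87, 183/4]
L2 α=1/2: [343/8, 321/2, 639/8]
L3 α=2/7: [5459/56, 355/2, 557/8]
rounded: [97, 178, 70]

(0,1) stack=L1,L2,L3; from [0,0,0]:
L1 α=1/2: [87/2, 83/2, 27/2]
L2 α=1/6: [757/12, 517/12, 183/4]
L3 α=3/4: [2701/48, 1777/48, 795/16]
= [56, 37, 50]


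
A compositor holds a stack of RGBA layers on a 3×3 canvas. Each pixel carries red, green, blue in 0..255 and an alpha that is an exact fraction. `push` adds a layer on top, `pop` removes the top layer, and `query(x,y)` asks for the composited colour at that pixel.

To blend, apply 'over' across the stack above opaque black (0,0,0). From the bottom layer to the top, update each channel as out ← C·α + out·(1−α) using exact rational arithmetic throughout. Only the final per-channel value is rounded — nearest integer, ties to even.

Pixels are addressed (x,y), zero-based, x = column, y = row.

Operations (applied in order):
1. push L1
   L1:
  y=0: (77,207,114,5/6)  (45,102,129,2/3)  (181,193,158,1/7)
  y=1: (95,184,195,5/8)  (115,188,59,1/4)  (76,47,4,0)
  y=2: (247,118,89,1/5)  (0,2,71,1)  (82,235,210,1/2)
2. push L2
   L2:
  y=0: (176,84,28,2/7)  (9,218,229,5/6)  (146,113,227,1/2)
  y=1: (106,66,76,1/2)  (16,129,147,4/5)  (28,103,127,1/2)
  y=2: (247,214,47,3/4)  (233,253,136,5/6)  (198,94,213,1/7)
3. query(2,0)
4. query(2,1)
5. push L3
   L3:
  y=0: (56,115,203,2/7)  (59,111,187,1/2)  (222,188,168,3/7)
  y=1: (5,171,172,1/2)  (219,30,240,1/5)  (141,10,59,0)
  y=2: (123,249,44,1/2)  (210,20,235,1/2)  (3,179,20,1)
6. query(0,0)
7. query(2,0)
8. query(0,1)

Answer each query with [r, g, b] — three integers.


query (2,0) [L1,L2] — begin 0,0,0
+L1 (α=1/7) → [181/7, 193/7, 158/7]
+L2 (α=1/2) → [1203/14, 492/7, 1747/14]
→ [86, 70, 125]

query (2,1) [L1,L2] — begin 0,0,0
after L1 α=0: [0, 0, 0]
after L2 α=1/2: [14, 103/2, 127/2]
→ [14, 52, 64]

at x=0,y=0 over L1,L2,L3:
L1 α=5/6: [385/6, 345/2, 95]
L2 α=2/7: [4037/42, 2061/14, 531/7]
L3 α=2/7: [24889/294, 13525/98, 5497/49]
→ [85, 138, 112]

at x=2,y=0 over L1,L2,L3:
+L1 (α=1/7) → [181/7, 193/7, 158/7]
+L2 (α=1/2) → [1203/14, 492/7, 1747/14]
+L3 (α=3/7) → [7068/49, 5916/49, 7022/49]
rounded: [144, 121, 143]

at x=0,y=1 over L1,L2,L3:
after L1 α=5/8: [475/8, 115, 975/8]
after L2 α=1/2: [1323/16, 181/2, 1583/16]
after L3 α=1/2: [1403/32, 523/4, 4335/32]
= [44, 131, 135]


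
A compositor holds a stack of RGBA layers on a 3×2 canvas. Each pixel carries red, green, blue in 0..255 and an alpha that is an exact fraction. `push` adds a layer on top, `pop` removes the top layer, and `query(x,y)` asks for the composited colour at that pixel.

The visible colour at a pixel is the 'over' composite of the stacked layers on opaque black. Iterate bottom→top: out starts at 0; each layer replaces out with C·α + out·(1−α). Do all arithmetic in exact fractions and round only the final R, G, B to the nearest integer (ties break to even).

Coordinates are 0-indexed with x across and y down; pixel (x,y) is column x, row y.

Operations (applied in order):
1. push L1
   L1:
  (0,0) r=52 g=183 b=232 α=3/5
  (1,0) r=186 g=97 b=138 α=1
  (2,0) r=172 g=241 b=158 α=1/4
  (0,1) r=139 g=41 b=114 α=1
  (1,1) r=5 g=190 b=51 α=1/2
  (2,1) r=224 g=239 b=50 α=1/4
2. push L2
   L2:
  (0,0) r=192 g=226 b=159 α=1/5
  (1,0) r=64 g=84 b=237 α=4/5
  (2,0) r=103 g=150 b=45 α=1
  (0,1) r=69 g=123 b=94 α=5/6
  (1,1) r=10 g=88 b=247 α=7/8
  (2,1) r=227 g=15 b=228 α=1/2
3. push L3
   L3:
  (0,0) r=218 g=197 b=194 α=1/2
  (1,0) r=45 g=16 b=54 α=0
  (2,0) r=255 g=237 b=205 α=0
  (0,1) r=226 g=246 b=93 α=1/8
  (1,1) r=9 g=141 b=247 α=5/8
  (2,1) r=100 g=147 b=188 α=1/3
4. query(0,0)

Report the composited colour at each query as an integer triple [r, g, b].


at x=0,y=0 over L1,L2,L3:
L1 α=3/5: [156/5, 549/5, 696/5]
L2 α=1/5: [1584/25, 3326/25, 3579/25]
L3 α=1/2: [3517/25, 8251/50, 8429/50]
→ [141, 165, 169]


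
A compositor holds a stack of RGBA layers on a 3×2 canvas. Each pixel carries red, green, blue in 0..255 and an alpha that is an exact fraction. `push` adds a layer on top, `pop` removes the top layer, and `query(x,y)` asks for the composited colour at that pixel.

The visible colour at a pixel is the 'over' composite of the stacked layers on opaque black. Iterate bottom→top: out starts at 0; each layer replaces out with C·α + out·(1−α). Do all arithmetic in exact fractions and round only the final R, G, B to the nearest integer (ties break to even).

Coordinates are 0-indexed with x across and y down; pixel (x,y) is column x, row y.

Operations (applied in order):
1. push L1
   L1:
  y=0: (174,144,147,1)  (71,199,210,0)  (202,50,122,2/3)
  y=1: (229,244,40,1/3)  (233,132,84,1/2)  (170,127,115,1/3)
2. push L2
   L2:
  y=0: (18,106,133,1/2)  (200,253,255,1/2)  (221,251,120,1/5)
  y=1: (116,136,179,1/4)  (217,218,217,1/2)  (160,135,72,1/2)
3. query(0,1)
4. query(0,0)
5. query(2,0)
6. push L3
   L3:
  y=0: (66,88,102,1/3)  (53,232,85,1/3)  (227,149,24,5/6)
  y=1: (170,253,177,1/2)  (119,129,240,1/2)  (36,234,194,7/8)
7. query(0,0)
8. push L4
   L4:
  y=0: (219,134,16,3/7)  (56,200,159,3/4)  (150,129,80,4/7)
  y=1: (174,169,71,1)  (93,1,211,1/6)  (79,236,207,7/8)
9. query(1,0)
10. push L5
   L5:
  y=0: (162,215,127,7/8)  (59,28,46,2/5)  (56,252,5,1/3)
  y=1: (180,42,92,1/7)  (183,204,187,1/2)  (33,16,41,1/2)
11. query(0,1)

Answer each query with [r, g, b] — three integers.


(0,1) stack=L1,L2; from [0,0,0]:
+L1 (α=1/3) → [229/3, 244/3, 40/3]
+L2 (α=1/4) → [345/4, 95, 219/4]
→ [86, 95, 55]

(0,0) stack=L1,L2; from [0,0,0]:
after L1 α=1: [174, 144, 147]
after L2 α=1/2: [96, 125, 140]
= [96, 125, 140]

at x=2,y=0 over L1,L2:
L1 α=2/3: [404/3, 100/3, 244/3]
L2 α=1/5: [2279/15, 1153/15, 1336/15]
→ [152, 77, 89]

query (0,0) [L1,L2,L3] — begin 0,0,0
after L1 α=1: [174, 144, 147]
after L2 α=1/2: [96, 125, 140]
after L3 α=1/3: [86, 338/3, 382/3]
→ [86, 113, 127]

at x=1,y=0 over L1,L2,L3,L4:
after L1 α=0: [0, 0, 0]
after L2 α=1/2: [100, 253/2, 255/2]
after L3 α=1/3: [253/3, 485/3, 340/3]
after L4 α=3/4: [757/12, 2285/12, 1771/12]
rounded: [63, 190, 148]

(0,1) stack=L1,L2,L3,L4,L5; from [0,0,0]:
after L1 α=1/3: [229/3, 244/3, 40/3]
after L2 α=1/4: [345/4, 95, 219/4]
after L3 α=1/2: [1025/8, 174, 927/8]
after L4 α=1: [174, 169, 71]
after L5 α=1/7: [1224/7, 1056/7, 74]
= [175, 151, 74]


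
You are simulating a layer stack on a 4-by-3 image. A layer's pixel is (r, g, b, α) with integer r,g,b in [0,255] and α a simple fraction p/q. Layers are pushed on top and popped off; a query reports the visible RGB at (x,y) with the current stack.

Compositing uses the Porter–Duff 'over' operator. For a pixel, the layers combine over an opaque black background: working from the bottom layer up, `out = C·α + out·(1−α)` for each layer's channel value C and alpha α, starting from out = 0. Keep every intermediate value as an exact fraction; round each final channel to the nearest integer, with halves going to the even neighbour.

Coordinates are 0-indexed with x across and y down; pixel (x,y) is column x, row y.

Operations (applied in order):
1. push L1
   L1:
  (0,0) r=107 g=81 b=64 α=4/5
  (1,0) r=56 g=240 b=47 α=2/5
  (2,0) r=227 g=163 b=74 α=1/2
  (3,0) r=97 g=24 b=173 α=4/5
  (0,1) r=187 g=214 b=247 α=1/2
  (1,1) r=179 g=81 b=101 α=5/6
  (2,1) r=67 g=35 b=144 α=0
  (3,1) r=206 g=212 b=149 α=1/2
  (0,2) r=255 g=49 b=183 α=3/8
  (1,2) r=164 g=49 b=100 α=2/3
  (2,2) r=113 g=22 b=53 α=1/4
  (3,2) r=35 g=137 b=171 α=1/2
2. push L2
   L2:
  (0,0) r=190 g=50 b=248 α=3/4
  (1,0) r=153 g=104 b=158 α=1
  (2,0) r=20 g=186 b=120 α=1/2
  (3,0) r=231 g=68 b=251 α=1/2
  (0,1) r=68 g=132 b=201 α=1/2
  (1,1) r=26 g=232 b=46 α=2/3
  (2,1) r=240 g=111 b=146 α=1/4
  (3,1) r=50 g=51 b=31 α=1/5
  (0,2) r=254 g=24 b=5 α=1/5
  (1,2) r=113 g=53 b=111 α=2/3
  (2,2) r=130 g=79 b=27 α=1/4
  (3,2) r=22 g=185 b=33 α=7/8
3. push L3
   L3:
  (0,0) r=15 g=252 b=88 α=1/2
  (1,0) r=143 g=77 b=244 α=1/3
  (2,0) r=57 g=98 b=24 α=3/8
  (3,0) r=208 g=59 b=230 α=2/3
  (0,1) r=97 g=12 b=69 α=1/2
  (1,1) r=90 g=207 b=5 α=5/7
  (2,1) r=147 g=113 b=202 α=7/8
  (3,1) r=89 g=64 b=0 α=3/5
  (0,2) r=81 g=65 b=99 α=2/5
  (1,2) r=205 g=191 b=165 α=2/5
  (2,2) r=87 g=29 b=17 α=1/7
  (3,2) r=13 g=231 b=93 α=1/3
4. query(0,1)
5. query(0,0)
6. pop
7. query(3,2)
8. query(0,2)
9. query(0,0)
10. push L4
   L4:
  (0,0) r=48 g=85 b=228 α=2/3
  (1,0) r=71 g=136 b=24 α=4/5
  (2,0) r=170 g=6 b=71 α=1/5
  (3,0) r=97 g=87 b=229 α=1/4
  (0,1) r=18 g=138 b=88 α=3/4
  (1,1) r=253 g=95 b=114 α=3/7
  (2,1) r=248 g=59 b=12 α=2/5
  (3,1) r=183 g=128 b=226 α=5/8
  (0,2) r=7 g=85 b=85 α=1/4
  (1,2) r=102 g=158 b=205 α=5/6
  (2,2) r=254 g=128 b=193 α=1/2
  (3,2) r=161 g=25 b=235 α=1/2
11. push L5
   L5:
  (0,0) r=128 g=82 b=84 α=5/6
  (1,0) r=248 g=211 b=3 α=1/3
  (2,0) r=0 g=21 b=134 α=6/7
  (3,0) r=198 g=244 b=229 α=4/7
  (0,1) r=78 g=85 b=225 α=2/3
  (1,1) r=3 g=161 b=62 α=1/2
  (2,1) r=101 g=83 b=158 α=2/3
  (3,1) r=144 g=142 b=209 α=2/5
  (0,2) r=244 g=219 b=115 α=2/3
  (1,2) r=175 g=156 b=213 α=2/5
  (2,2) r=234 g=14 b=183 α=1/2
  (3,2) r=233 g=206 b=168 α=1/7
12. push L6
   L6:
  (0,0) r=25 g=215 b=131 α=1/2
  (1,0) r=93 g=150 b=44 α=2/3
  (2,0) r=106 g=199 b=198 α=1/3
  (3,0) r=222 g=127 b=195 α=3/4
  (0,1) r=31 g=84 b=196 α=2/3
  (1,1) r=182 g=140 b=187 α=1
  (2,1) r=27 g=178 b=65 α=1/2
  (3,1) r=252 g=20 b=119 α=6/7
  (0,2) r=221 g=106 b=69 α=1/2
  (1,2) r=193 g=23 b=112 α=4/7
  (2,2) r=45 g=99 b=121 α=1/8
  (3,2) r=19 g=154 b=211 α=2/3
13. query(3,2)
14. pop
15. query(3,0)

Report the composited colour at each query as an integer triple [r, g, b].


at x=0,y=1 over L1,L2,L3:
+L1 (α=1/2) → [187/2, 107, 247/2]
+L2 (α=1/2) → [323/4, 239/2, 649/4]
+L3 (α=1/2) → [711/8, 263/4, 925/8]
→ [89, 66, 116]

(0,0) stack=L1,L2,L3; from [0,0,0]:
after L1 α=4/5: [428/5, 324/5, 256/5]
after L2 α=3/4: [1639/10, 537/10, 994/5]
after L3 α=1/2: [1789/20, 3057/20, 717/5]
= [89, 153, 143]

query (3,2) [L1,L2] — begin 0,0,0
L1 α=1/2: [35/2, 137/2, 171/2]
L2 α=7/8: [343/16, 2727/16, 633/16]
rounded: [21, 170, 40]

at x=0,y=2 over L1,L2:
L1 α=3/8: [765/8, 147/8, 549/8]
L2 α=1/5: [1273/10, 39/2, 559/10]
rounded: [127, 20, 56]

query (0,0) [L1,L2] — begin 0,0,0
+L1 (α=4/5) → [428/5, 324/5, 256/5]
+L2 (α=3/4) → [1639/10, 537/10, 994/5]
rounded: [164, 54, 199]

at x=3,y=2 over L1,L2,L4,L5,L6:
L1 α=1/2: [35/2, 137/2, 171/2]
L2 α=7/8: [343/16, 2727/16, 633/16]
L4 α=1/2: [2919/32, 3127/32, 4393/32]
L5 α=1/7: [12485/112, 1811/16, 15867/112]
L6 α=2/3: [16741/336, 6739/48, 63131/336]
→ [50, 140, 188]

(3,0) stack=L1,L2,L4,L5; from [0,0,0]:
after L1 α=4/5: [388/5, 96/5, 692/5]
after L2 α=1/2: [1543/10, 218/5, 1947/10]
after L4 α=1/4: [5599/40, 1089/20, 8131/40]
after L5 α=4/7: [48477/280, 22787/140, 8719/40]
rounded: [173, 163, 218]
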